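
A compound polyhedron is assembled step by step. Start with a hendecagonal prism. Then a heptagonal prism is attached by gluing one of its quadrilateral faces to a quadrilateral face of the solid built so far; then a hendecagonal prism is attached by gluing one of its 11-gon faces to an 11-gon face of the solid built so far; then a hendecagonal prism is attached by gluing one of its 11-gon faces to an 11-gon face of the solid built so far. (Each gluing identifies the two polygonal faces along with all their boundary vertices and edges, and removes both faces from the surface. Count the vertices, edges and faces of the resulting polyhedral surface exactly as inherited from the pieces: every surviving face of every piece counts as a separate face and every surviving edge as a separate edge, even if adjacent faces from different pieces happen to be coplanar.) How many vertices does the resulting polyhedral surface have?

A hendecagonal prism: V=22, E=33, F=13.
Attach a heptagonal prism (V=14, E=21, F=9) along a 4-gon: merge 4 vertices and 4 edges, delete both glued faces → V=32, E=50, F=20.
Attach a hendecagonal prism (V=22, E=33, F=13) along an 11-gon: merge 11 vertices and 11 edges, delete both glued faces → V=43, E=72, F=31.
Attach a hendecagonal prism (V=22, E=33, F=13) along an 11-gon: merge 11 vertices and 11 edges, delete both glued faces → V=54, E=94, F=42.
Check: V − E + F = 54 − 94 + 42 = 2.

54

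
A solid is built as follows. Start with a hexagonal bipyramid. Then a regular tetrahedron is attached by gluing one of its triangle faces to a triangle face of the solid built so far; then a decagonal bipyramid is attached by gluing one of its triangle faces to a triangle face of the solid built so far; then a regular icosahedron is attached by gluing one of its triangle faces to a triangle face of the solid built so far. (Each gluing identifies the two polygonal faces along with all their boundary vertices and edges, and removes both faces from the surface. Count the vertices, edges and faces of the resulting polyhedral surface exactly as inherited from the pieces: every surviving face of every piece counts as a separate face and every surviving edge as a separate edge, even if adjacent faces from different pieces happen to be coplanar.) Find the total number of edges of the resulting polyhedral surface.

A hexagonal bipyramid: V=8, E=18, F=12.
Attach a regular tetrahedron (V=4, E=6, F=4) along a 3-gon: merge 3 vertices and 3 edges, delete both glued faces → V=9, E=21, F=14.
Attach a decagonal bipyramid (V=12, E=30, F=20) along a 3-gon: merge 3 vertices and 3 edges, delete both glued faces → V=18, E=48, F=32.
Attach a regular icosahedron (V=12, E=30, F=20) along a 3-gon: merge 3 vertices and 3 edges, delete both glued faces → V=27, E=75, F=50.
Check: V − E + F = 27 − 75 + 50 = 2.

75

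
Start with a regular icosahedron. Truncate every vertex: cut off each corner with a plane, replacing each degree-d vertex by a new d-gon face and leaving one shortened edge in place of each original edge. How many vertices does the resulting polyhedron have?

60

The base solid has V = 12, E = 30, F = 20.
Truncation replaces each original edge-end by a new vertex, so V′ = 2E = 60.
Each original edge survives, and each old vertex of degree d contributes d new edges; summing degrees gives Σd = 2E, so E′ = E + 2E = 3E = 90.
Each original face survives and each original vertex becomes one new face: F′ = F + V = 32.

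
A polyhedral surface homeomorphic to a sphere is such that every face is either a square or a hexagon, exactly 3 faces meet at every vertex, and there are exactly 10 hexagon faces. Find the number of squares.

6

Let x be the number of squares; then F = 10 + x.
Edge–face incidences: 2E = 6·10 + 4·x = 60 + 4x.
Every vertex has degree 3, so 3V = 2E.
Euler: V − E + F = 2 ⇒ (2E)/3 − E + (10 + x) = 2.
Multiply by 6: 2·(2E) − 3·(2E) + 6·(10 + x) = 12, i.e. 60 + 6x − (60 + 4x) = 12.
Collecting terms: 2x = 12, so x = 6.
Then 2E = 60 + 4·6 = 84, so E = 42, V = 2E/3 = 28, F = 10 + 6 = 16.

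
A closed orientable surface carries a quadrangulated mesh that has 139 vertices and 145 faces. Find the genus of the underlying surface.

4

Every face is a square, so 2E = 4·145 = 580, giving E = 290.
χ = V − E + F = 139 − 290 + 145 = -6.
For a closed orientable surface χ = 2 − 2g, so g = (2 − (-6))/2 = 4.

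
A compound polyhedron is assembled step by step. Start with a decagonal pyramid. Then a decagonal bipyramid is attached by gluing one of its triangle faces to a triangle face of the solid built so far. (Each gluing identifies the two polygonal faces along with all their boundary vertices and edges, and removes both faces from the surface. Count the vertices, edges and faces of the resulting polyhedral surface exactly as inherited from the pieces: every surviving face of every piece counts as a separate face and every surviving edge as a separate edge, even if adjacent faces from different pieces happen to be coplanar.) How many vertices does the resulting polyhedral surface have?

20

A decagonal pyramid: V=11, E=20, F=11.
Attach a decagonal bipyramid (V=12, E=30, F=20) along a 3-gon: merge 3 vertices and 3 edges, delete both glued faces → V=20, E=47, F=29.
Check: V − E + F = 20 − 47 + 29 = 2.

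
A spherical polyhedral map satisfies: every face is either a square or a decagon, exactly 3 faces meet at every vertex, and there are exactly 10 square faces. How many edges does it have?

30

Let x be the number of decagons; then F = 10 + x.
Edge–face incidences: 2E = 4·10 + 10·x = 40 + 10x.
Every vertex has degree 3, so 3V = 2E.
Euler: V − E + F = 2 ⇒ (2E)/3 − E + (10 + x) = 2.
Multiply by 6: 2·(2E) − 3·(2E) + 6·(10 + x) = 12, i.e. 60 + 6x − (40 + 10x) = 12.
Collecting terms: −4x + 20 = 12, so −4x = −8, so x = 2.
Then 2E = 40 + 10·2 = 60, so E = 30, V = 2E/3 = 20, F = 10 + 2 = 12.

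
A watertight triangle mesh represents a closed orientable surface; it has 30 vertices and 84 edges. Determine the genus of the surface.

Every face is a triangle and each edge borders two faces, so 3F = 2·84, giving F = 56.
χ = V − E + F = 30 − 84 + 56 = 2.
For a closed orientable surface χ = 2 − 2g, so g = (2 − (2))/2 = 0.

0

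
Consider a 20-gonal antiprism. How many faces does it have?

42

An antiprism on an n-gon has two n-gon caps and 2n triangles: V = 2·20 = 40, E = 4·20 = 80, F = 2·20 + 2 = 42.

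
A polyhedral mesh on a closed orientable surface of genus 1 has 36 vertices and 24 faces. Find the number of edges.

60

For a closed orientable surface of genus 1, χ = 2 − 2·1 = 0.
E = V + F − (0) = 36 + 24 − (0) = 60.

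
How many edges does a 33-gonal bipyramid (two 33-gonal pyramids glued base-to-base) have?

A bipyramid over an n-gon has 2n triangular faces and n + 2 vertices: V = 33 + 2 = 35, E = 3·33 = 99, F = 2·33 = 66.
Check: V − E + F = 35 − 99 + 66 = 2.

99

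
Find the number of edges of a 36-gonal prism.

108

A prism on an n-gon has two n-gon bases and n rectangular sides: V = 2·36 = 72, E = 3·36 = 108, F = 36 + 2 = 38.
Check: V − E + F = 72 − 108 + 38 = 2.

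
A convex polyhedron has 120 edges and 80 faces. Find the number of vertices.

42

Here V − E + F = 2.
V = 2 + E − F = 2 + 120 − 80 = 42.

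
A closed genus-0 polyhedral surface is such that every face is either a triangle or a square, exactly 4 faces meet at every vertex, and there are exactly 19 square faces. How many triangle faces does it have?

Let x be the number of triangles; then F = 19 + x.
Edge–face incidences: 2E = 4·19 + 3·x = 76 + 3x.
Every vertex has degree 4, so 4V = 2E.
Euler: V − E + F = 2 ⇒ (2E)/4 − E + (19 + x) = 2.
Multiply by 8: 2·(2E) − 4·(2E) + 8·(19 + x) = 16, i.e. 152 + 8x − 2·(76 + 3x) = 16.
Collecting terms: 2x = 16, so x = 8.
Then 2E = 76 + 3·8 = 100, so E = 50, V = 2E/4 = 25, F = 19 + 8 = 27.

8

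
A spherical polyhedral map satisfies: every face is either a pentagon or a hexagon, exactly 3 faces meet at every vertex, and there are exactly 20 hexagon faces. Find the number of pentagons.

Let x be the number of pentagons; then F = 20 + x.
Edge–face incidences: 2E = 6·20 + 5·x = 120 + 5x.
Every vertex has degree 3, so 3V = 2E.
Euler: V − E + F = 2 ⇒ (2E)/3 − E + (20 + x) = 2.
Multiply by 6: 2·(2E) − 3·(2E) + 6·(20 + x) = 12, i.e. 120 + 6x − (120 + 5x) = 12.
Collecting terms: x = 12.
Then 2E = 120 + 5·12 = 180, so E = 90, V = 2E/3 = 60, F = 20 + 12 = 32.

12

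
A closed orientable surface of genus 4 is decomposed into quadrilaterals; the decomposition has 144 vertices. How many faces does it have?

χ = 2 − 2·4 = -6, and every face is a square so 4F = 2E.
V − E + F = -6 with E = 4F/2 gives 144 − (4/2 − 1)·F = -6, so F = 150 and E = 300.

150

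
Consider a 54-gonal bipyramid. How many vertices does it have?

A bipyramid over an n-gon has 2n triangular faces and n + 2 vertices: V = 54 + 2 = 56, E = 3·54 = 162, F = 2·54 = 108.

56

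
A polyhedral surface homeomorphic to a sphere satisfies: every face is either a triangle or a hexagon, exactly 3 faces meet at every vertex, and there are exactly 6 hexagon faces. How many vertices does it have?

16

Let x be the number of triangles; then F = 6 + x.
Edge–face incidences: 2E = 6·6 + 3·x = 36 + 3x.
Every vertex has degree 3, so 3V = 2E.
Euler: V − E + F = 2 ⇒ (2E)/3 − E + (6 + x) = 2.
Multiply by 6: 2·(2E) − 3·(2E) + 6·(6 + x) = 12, i.e. 36 + 6x − (36 + 3x) = 12.
Collecting terms: 3x = 12, so x = 4.
Then 2E = 36 + 3·4 = 48, so E = 24, V = 2E/3 = 16, F = 6 + 4 = 10.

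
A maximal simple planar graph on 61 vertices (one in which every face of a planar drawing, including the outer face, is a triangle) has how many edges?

177

In a plane triangulation 3F = 2E and V − E + F = 2, so E = 3V − 6 = 3·61 − 6 = 177.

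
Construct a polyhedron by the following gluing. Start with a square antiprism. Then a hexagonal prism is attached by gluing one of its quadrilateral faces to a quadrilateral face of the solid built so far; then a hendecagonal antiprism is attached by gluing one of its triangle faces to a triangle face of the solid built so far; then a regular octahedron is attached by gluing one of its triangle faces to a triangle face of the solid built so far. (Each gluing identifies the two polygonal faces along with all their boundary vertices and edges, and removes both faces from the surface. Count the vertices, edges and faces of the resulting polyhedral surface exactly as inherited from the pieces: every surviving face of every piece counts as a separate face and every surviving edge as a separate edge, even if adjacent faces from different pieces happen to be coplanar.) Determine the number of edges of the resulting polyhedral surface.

A square antiprism: V=8, E=16, F=10.
Attach a hexagonal prism (V=12, E=18, F=8) along a 4-gon: merge 4 vertices and 4 edges, delete both glued faces → V=16, E=30, F=16.
Attach a hendecagonal antiprism (V=22, E=44, F=24) along a 3-gon: merge 3 vertices and 3 edges, delete both glued faces → V=35, E=71, F=38.
Attach a regular octahedron (V=6, E=12, F=8) along a 3-gon: merge 3 vertices and 3 edges, delete both glued faces → V=38, E=80, F=44.
Check: V − E + F = 38 − 80 + 44 = 2.

80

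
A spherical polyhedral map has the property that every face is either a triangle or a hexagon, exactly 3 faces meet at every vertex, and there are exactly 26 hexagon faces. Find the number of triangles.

Let x be the number of triangles; then F = 26 + x.
Edge–face incidences: 2E = 6·26 + 3·x = 156 + 3x.
Every vertex has degree 3, so 3V = 2E.
Euler: V − E + F = 2 ⇒ (2E)/3 − E + (26 + x) = 2.
Multiply by 6: 2·(2E) − 3·(2E) + 6·(26 + x) = 12, i.e. 156 + 6x − (156 + 3x) = 12.
Collecting terms: 3x = 12, so x = 4.
Then 2E = 156 + 3·4 = 168, so E = 84, V = 2E/3 = 56, F = 26 + 4 = 30.

4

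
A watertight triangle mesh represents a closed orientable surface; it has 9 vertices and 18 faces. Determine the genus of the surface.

1

Every face is a triangle, so 2E = 3·18 = 54, giving E = 27.
χ = V − E + F = 9 − 27 + 18 = 0.
For a closed orientable surface χ = 2 − 2g, so g = (2 − (0))/2 = 1.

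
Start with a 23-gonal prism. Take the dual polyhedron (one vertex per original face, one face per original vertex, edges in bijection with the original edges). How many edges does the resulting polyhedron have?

69

The base solid has V = 46, E = 69, F = 25.
The dual swaps V and F and preserves E: V′ = F = 25, E′ = E = 69, F′ = V = 46.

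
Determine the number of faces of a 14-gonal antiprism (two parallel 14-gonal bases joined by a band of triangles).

30

An antiprism on an n-gon has two n-gon caps and 2n triangles: V = 2·14 = 28, E = 4·14 = 56, F = 2·14 + 2 = 30.
Check: V − E + F = 28 − 56 + 30 = 2.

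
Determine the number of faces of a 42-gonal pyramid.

A pyramid on an n-gon base has one n-gon and n triangles: V = 42 + 1 = 43, E = 2·42 = 84, F = 42 + 1 = 43.

43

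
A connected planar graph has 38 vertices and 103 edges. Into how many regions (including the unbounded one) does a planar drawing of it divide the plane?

Euler's formula for a connected plane graph: V − E + F = 2, so F = 2 − 38 + 103 = 67.

67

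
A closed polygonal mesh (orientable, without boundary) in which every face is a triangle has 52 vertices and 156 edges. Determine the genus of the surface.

Every face is a triangle and each edge borders two faces, so 3F = 2·156, giving F = 104.
χ = V − E + F = 52 − 156 + 104 = 0.
For a closed orientable surface χ = 2 − 2g, so g = (2 − (0))/2 = 1.

1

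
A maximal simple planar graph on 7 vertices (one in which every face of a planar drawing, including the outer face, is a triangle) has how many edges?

In a plane triangulation 3F = 2E and V − E + F = 2, so E = 3V − 6 = 3·7 − 6 = 15.

15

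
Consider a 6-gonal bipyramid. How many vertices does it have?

8

A bipyramid over an n-gon has 2n triangular faces and n + 2 vertices: V = 6 + 2 = 8, E = 3·6 = 18, F = 2·6 = 12.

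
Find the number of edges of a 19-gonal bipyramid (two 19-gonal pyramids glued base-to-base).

A bipyramid over an n-gon has 2n triangular faces and n + 2 vertices: V = 19 + 2 = 21, E = 3·19 = 57, F = 2·19 = 38.

57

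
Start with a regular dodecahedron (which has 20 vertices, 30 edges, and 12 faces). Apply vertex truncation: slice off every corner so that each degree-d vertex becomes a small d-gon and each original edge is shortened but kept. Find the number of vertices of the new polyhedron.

Truncation replaces each original edge-end by a new vertex, so V′ = 2E = 60.
Each original edge survives, and each old vertex of degree d contributes d new edges; summing degrees gives Σd = 2E, so E′ = E + 2E = 3E = 90.
Each original face survives and each original vertex becomes one new face: F′ = F + V = 32.

60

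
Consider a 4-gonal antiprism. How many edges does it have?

16

An antiprism on an n-gon has two n-gon caps and 2n triangles: V = 2·4 = 8, E = 4·4 = 16, F = 2·4 + 2 = 10.
Check: V − E + F = 8 − 16 + 10 = 2.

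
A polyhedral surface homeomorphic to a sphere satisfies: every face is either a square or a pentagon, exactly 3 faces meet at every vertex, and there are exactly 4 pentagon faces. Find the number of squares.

Let x be the number of squares; then F = 4 + x.
Edge–face incidences: 2E = 5·4 + 4·x = 20 + 4x.
Every vertex has degree 3, so 3V = 2E.
Euler: V − E + F = 2 ⇒ (2E)/3 − E + (4 + x) = 2.
Multiply by 6: 2·(2E) − 3·(2E) + 6·(4 + x) = 12, i.e. 24 + 6x − (20 + 4x) = 12.
Collecting terms: 2x + 4 = 12, so 2x = 8, so x = 4.
Then 2E = 20 + 4·4 = 36, so E = 18, V = 2E/3 = 12, F = 4 + 4 = 8.

4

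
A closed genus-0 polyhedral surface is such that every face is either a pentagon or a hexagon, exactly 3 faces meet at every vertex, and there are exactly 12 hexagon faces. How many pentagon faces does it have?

12

Let x be the number of pentagons; then F = 12 + x.
Edge–face incidences: 2E = 6·12 + 5·x = 72 + 5x.
Every vertex has degree 3, so 3V = 2E.
Euler: V − E + F = 2 ⇒ (2E)/3 − E + (12 + x) = 2.
Multiply by 6: 2·(2E) − 3·(2E) + 6·(12 + x) = 12, i.e. 72 + 6x − (72 + 5x) = 12.
Collecting terms: x = 12.
Then 2E = 72 + 5·12 = 132, so E = 66, V = 2E/3 = 44, F = 12 + 12 = 24.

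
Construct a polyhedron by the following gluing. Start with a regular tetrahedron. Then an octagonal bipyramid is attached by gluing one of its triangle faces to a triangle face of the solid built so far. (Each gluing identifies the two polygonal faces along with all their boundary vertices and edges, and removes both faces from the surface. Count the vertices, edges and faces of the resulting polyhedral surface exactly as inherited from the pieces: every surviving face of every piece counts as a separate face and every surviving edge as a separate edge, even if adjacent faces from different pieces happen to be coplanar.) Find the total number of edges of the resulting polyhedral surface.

27

A regular tetrahedron: V=4, E=6, F=4.
Attach an octagonal bipyramid (V=10, E=24, F=16) along a 3-gon: merge 3 vertices and 3 edges, delete both glued faces → V=11, E=27, F=18.
Check: V − E + F = 11 − 27 + 18 = 2.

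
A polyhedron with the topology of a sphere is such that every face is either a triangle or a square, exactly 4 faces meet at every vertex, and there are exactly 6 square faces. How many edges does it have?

24

Let x be the number of triangles; then F = 6 + x.
Edge–face incidences: 2E = 4·6 + 3·x = 24 + 3x.
Every vertex has degree 4, so 4V = 2E.
Euler: V − E + F = 2 ⇒ (2E)/4 − E + (6 + x) = 2.
Multiply by 8: 2·(2E) − 4·(2E) + 8·(6 + x) = 16, i.e. 48 + 8x − 2·(24 + 3x) = 16.
Collecting terms: 2x = 16, so x = 8.
Then 2E = 24 + 3·8 = 48, so E = 24, V = 2E/4 = 12, F = 6 + 8 = 14.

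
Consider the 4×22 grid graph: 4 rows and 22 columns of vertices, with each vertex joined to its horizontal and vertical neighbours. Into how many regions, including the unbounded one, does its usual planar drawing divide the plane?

64

The grid has V = 4·22 = 88 vertices and E = 4·21 + 22·3 = 150 edges.
F = 2 − V + E = 2 − 88 + 150 = 64.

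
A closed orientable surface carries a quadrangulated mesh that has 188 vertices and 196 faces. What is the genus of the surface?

Every face is a square, so 2E = 4·196 = 784, giving E = 392.
χ = V − E + F = 188 − 392 + 196 = -8.
For a closed orientable surface χ = 2 − 2g, so g = (2 − (-8))/2 = 5.

5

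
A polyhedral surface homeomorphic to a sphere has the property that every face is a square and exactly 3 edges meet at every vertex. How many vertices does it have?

Each face has 4 edges and each edge borders two faces, so 2E = 4F.
Each vertex has degree 3, so 3V = 2E and hence V = 4F/3.
Euler: V − E + F = 2 ⇒ (4F/3) − (4F/2) + F = 2.
Multiply by 6: (8 − 12 + 6)F = 12, i.e. 2F = 12.
So F = 6, E = 4·6/2 = 12, V = 4·6/3 = 8.

8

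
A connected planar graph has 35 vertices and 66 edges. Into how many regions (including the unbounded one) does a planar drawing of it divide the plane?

33

Euler's formula for a connected plane graph: V − E + F = 2, so F = 2 − 35 + 66 = 33.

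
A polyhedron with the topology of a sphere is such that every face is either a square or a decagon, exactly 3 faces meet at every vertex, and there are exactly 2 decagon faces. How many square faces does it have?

10

Let x be the number of squares; then F = 2 + x.
Edge–face incidences: 2E = 10·2 + 4·x = 20 + 4x.
Every vertex has degree 3, so 3V = 2E.
Euler: V − E + F = 2 ⇒ (2E)/3 − E + (2 + x) = 2.
Multiply by 6: 2·(2E) − 3·(2E) + 6·(2 + x) = 12, i.e. 12 + 6x − (20 + 4x) = 12.
Collecting terms: 2x − 8 = 12, so 2x = 20, so x = 10.
Then 2E = 20 + 4·10 = 60, so E = 30, V = 2E/3 = 20, F = 2 + 10 = 12.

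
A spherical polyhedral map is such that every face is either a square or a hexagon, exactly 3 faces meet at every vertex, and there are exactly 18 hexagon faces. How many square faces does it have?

6

Let x be the number of squares; then F = 18 + x.
Edge–face incidences: 2E = 6·18 + 4·x = 108 + 4x.
Every vertex has degree 3, so 3V = 2E.
Euler: V − E + F = 2 ⇒ (2E)/3 − E + (18 + x) = 2.
Multiply by 6: 2·(2E) − 3·(2E) + 6·(18 + x) = 12, i.e. 108 + 6x − (108 + 4x) = 12.
Collecting terms: 2x = 12, so x = 6.
Then 2E = 108 + 4·6 = 132, so E = 66, V = 2E/3 = 44, F = 18 + 6 = 24.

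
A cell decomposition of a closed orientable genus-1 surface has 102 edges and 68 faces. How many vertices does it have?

34

For a closed orientable surface of genus 1, χ = 2 − 2·1 = 0.
V = 0 + E − F = 0 + 102 − 68 = 34.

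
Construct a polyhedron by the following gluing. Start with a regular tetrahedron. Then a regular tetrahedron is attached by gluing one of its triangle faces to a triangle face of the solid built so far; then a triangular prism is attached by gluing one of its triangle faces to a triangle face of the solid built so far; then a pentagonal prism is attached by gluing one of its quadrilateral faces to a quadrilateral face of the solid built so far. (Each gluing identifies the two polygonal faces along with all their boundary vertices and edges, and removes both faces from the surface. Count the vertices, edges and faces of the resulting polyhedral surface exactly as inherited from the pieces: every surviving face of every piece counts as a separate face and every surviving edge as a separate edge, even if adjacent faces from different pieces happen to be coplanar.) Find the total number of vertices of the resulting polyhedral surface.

A regular tetrahedron: V=4, E=6, F=4.
Attach a regular tetrahedron (V=4, E=6, F=4) along a 3-gon: merge 3 vertices and 3 edges, delete both glued faces → V=5, E=9, F=6.
Attach a triangular prism (V=6, E=9, F=5) along a 3-gon: merge 3 vertices and 3 edges, delete both glued faces → V=8, E=15, F=9.
Attach a pentagonal prism (V=10, E=15, F=7) along a 4-gon: merge 4 vertices and 4 edges, delete both glued faces → V=14, E=26, F=14.
Check: V − E + F = 14 − 26 + 14 = 2.

14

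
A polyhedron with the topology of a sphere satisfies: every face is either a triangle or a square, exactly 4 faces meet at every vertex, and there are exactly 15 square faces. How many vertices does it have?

Let x be the number of triangles; then F = 15 + x.
Edge–face incidences: 2E = 4·15 + 3·x = 60 + 3x.
Every vertex has degree 4, so 4V = 2E.
Euler: V − E + F = 2 ⇒ (2E)/4 − E + (15 + x) = 2.
Multiply by 8: 2·(2E) − 4·(2E) + 8·(15 + x) = 16, i.e. 120 + 8x − 2·(60 + 3x) = 16.
Collecting terms: 2x = 16, so x = 8.
Then 2E = 60 + 3·8 = 84, so E = 42, V = 2E/4 = 21, F = 15 + 8 = 23.

21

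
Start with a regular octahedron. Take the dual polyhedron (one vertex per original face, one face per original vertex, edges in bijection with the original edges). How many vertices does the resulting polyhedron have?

The base solid has V = 6, E = 12, F = 8.
The dual swaps V and F and preserves E: V′ = F = 8, E′ = E = 12, F′ = V = 6.

8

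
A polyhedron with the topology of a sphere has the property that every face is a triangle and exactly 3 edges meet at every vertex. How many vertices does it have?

Each face has 3 edges and each edge borders two faces, so 2E = 3F.
Each vertex has degree 3, so 3V = 2E and hence V = 3F/3.
Euler: V − E + F = 2 ⇒ (3F/3) − (3F/2) + F = 2.
Multiply by 6: (6 − 9 + 6)F = 12, i.e. 3F = 12.
So F = 4, E = 3·4/2 = 6, V = 3·4/3 = 4.

4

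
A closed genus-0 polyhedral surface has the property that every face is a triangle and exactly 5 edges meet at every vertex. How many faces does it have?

Each face has 3 edges and each edge borders two faces, so 2E = 3F.
Each vertex has degree 5, so 5V = 2E and hence V = 3F/5.
Euler: V − E + F = 2 ⇒ (3F/5) − (3F/2) + F = 2.
Multiply by 10: (6 − 15 + 10)F = 20, i.e. 1F = 20.
So F = 20, E = 3·20/2 = 30, V = 3·20/5 = 12.

20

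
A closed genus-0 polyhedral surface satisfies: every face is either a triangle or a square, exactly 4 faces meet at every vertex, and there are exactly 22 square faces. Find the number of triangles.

Let x be the number of triangles; then F = 22 + x.
Edge–face incidences: 2E = 4·22 + 3·x = 88 + 3x.
Every vertex has degree 4, so 4V = 2E.
Euler: V − E + F = 2 ⇒ (2E)/4 − E + (22 + x) = 2.
Multiply by 8: 2·(2E) − 4·(2E) + 8·(22 + x) = 16, i.e. 176 + 8x − 2·(88 + 3x) = 16.
Collecting terms: 2x = 16, so x = 8.
Then 2E = 88 + 3·8 = 112, so E = 56, V = 2E/4 = 28, F = 22 + 8 = 30.

8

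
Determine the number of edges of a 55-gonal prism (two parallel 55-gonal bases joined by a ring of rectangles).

A prism on an n-gon has two n-gon bases and n rectangular sides: V = 2·55 = 110, E = 3·55 = 165, F = 55 + 2 = 57.

165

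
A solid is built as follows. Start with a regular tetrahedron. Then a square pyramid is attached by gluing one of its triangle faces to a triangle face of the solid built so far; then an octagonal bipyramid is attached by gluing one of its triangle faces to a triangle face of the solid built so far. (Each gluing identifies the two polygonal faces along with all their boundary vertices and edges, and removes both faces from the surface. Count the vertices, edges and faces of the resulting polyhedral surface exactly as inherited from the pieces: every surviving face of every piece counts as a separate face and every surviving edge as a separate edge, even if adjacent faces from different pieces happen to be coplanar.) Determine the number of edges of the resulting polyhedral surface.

32

A regular tetrahedron: V=4, E=6, F=4.
Attach a square pyramid (V=5, E=8, F=5) along a 3-gon: merge 3 vertices and 3 edges, delete both glued faces → V=6, E=11, F=7.
Attach an octagonal bipyramid (V=10, E=24, F=16) along a 3-gon: merge 3 vertices and 3 edges, delete both glued faces → V=13, E=32, F=21.
Check: V − E + F = 13 − 32 + 21 = 2.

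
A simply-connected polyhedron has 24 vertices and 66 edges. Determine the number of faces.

44

Here V − E + F = 2.
F = 2 − V + E = 2 − 24 + 66 = 44.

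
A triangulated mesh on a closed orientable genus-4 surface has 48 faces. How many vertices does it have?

18

χ = 2 − 2·4 = -6, and every face is a triangle so 3F = 2E.
E = 3·48/2 = 72. Then V = -6 + E − F = -6 + 72 − 48 = 18.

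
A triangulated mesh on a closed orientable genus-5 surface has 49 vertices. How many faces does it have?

114

χ = 2 − 2·5 = -8, and every face is a triangle so 3F = 2E.
V − E + F = -8 with E = 3F/2 gives 49 − (3/2 − 1)·F = -8, so F = 114 and E = 171.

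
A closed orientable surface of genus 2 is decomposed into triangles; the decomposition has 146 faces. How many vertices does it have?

71

χ = 2 − 2·2 = -2, and every face is a triangle so 3F = 2E.
E = 3·146/2 = 219. Then V = -2 + E − F = -2 + 219 − 146 = 71.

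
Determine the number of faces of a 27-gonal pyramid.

28

A pyramid on an n-gon base has one n-gon and n triangles: V = 27 + 1 = 28, E = 2·27 = 54, F = 27 + 1 = 28.
Check: V − E + F = 28 − 54 + 28 = 2.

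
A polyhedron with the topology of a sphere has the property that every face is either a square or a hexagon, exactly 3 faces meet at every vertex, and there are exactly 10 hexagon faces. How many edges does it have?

Let x be the number of squares; then F = 10 + x.
Edge–face incidences: 2E = 6·10 + 4·x = 60 + 4x.
Every vertex has degree 3, so 3V = 2E.
Euler: V − E + F = 2 ⇒ (2E)/3 − E + (10 + x) = 2.
Multiply by 6: 2·(2E) − 3·(2E) + 6·(10 + x) = 12, i.e. 60 + 6x − (60 + 4x) = 12.
Collecting terms: 2x = 12, so x = 6.
Then 2E = 60 + 4·6 = 84, so E = 42, V = 2E/3 = 28, F = 10 + 6 = 16.

42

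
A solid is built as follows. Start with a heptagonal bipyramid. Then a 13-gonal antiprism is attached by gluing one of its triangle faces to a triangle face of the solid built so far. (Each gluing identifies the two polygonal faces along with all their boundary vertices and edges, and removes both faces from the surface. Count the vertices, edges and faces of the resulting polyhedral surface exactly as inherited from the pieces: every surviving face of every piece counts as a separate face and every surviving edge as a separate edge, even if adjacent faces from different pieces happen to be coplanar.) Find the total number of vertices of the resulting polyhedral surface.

32

A heptagonal bipyramid: V=9, E=21, F=14.
Attach a 13-gonal antiprism (V=26, E=52, F=28) along a 3-gon: merge 3 vertices and 3 edges, delete both glued faces → V=32, E=70, F=40.
Check: V − E + F = 32 − 70 + 40 = 2.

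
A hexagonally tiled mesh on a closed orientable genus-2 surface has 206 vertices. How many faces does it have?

χ = 2 − 2·2 = -2, and every face is a hexagon so 6F = 2E.
V − E + F = -2 with E = 6F/2 gives 206 − (6/2 − 1)·F = -2, so F = 104 and E = 312.

104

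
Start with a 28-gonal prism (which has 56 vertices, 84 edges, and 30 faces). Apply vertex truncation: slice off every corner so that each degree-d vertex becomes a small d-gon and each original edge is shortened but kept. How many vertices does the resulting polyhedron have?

Truncation replaces each original edge-end by a new vertex, so V′ = 2E = 168.
Each original edge survives, and each old vertex of degree d contributes d new edges; summing degrees gives Σd = 2E, so E′ = E + 2E = 3E = 252.
Each original face survives and each original vertex becomes one new face: F′ = F + V = 86.

168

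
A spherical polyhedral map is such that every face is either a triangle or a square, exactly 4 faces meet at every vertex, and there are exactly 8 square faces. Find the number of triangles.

8

Let x be the number of triangles; then F = 8 + x.
Edge–face incidences: 2E = 4·8 + 3·x = 32 + 3x.
Every vertex has degree 4, so 4V = 2E.
Euler: V − E + F = 2 ⇒ (2E)/4 − E + (8 + x) = 2.
Multiply by 8: 2·(2E) − 4·(2E) + 8·(8 + x) = 16, i.e. 64 + 8x − 2·(32 + 3x) = 16.
Collecting terms: 2x = 16, so x = 8.
Then 2E = 32 + 3·8 = 56, so E = 28, V = 2E/4 = 14, F = 8 + 8 = 16.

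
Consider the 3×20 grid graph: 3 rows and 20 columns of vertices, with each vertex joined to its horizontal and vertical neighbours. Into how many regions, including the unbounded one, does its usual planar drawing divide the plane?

The grid has V = 3·20 = 60 vertices and E = 3·19 + 20·2 = 97 edges.
F = 2 − V + E = 2 − 60 + 97 = 39.

39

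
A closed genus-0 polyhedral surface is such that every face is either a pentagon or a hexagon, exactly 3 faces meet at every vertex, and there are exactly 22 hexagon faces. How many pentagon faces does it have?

Let x be the number of pentagons; then F = 22 + x.
Edge–face incidences: 2E = 6·22 + 5·x = 132 + 5x.
Every vertex has degree 3, so 3V = 2E.
Euler: V − E + F = 2 ⇒ (2E)/3 − E + (22 + x) = 2.
Multiply by 6: 2·(2E) − 3·(2E) + 6·(22 + x) = 12, i.e. 132 + 6x − (132 + 5x) = 12.
Collecting terms: x = 12.
Then 2E = 132 + 5·12 = 192, so E = 96, V = 2E/3 = 64, F = 22 + 12 = 34.

12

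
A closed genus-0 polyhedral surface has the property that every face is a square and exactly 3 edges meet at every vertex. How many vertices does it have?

Each face has 4 edges and each edge borders two faces, so 2E = 4F.
Each vertex has degree 3, so 3V = 2E and hence V = 4F/3.
Euler: V − E + F = 2 ⇒ (4F/3) − (4F/2) + F = 2.
Multiply by 6: (8 − 12 + 6)F = 12, i.e. 2F = 12.
So F = 6, E = 4·6/2 = 12, V = 4·6/3 = 8.

8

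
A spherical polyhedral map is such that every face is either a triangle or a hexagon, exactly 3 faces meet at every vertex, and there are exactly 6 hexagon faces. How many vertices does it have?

Let x be the number of triangles; then F = 6 + x.
Edge–face incidences: 2E = 6·6 + 3·x = 36 + 3x.
Every vertex has degree 3, so 3V = 2E.
Euler: V − E + F = 2 ⇒ (2E)/3 − E + (6 + x) = 2.
Multiply by 6: 2·(2E) − 3·(2E) + 6·(6 + x) = 12, i.e. 36 + 6x − (36 + 3x) = 12.
Collecting terms: 3x = 12, so x = 4.
Then 2E = 36 + 3·4 = 48, so E = 24, V = 2E/3 = 16, F = 6 + 4 = 10.

16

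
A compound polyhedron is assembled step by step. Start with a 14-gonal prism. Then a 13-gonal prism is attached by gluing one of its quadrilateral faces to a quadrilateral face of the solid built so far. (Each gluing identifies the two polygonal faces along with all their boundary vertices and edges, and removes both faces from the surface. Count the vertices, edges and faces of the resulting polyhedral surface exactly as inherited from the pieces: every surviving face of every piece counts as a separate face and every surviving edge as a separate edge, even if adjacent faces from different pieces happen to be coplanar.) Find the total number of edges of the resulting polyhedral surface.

77

A 14-gonal prism: V=28, E=42, F=16.
Attach a 13-gonal prism (V=26, E=39, F=15) along a 4-gon: merge 4 vertices and 4 edges, delete both glued faces → V=50, E=77, F=29.
Check: V − E + F = 50 − 77 + 29 = 2.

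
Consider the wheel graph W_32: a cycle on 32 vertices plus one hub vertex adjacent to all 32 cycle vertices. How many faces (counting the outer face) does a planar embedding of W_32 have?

33

W_32 has V = 32 + 1 = 33 vertices and E = 2·32 = 64 edges.
By Euler's formula F = 2 − V + E = 2 − 33 + 64 = 33.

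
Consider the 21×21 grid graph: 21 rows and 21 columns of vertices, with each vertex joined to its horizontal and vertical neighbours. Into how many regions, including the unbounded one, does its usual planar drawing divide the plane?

The grid has V = 21·21 = 441 vertices and E = 21·20 + 21·20 = 840 edges.
F = 2 − V + E = 2 − 441 + 840 = 401.

401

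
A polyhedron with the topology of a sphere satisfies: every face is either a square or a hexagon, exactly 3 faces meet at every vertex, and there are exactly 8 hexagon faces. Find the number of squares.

Let x be the number of squares; then F = 8 + x.
Edge–face incidences: 2E = 6·8 + 4·x = 48 + 4x.
Every vertex has degree 3, so 3V = 2E.
Euler: V − E + F = 2 ⇒ (2E)/3 − E + (8 + x) = 2.
Multiply by 6: 2·(2E) − 3·(2E) + 6·(8 + x) = 12, i.e. 48 + 6x − (48 + 4x) = 12.
Collecting terms: 2x = 12, so x = 6.
Then 2E = 48 + 4·6 = 72, so E = 36, V = 2E/3 = 24, F = 8 + 6 = 14.

6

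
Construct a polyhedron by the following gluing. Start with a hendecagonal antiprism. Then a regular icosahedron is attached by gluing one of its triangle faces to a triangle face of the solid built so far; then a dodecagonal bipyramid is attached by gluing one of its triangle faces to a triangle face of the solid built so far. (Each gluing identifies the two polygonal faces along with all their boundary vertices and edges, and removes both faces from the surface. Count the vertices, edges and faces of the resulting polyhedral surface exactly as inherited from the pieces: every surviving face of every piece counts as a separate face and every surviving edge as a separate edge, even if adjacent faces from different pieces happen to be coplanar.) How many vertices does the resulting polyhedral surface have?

42

A hendecagonal antiprism: V=22, E=44, F=24.
Attach a regular icosahedron (V=12, E=30, F=20) along a 3-gon: merge 3 vertices and 3 edges, delete both glued faces → V=31, E=71, F=42.
Attach a dodecagonal bipyramid (V=14, E=36, F=24) along a 3-gon: merge 3 vertices and 3 edges, delete both glued faces → V=42, E=104, F=64.
Check: V − E + F = 42 − 104 + 64 = 2.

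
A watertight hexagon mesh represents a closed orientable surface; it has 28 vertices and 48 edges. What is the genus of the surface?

3

Every face is a hexagon and each edge borders two faces, so 6F = 2·48, giving F = 16.
χ = V − E + F = 28 − 48 + 16 = -4.
For a closed orientable surface χ = 2 − 2g, so g = (2 − (-4))/2 = 3.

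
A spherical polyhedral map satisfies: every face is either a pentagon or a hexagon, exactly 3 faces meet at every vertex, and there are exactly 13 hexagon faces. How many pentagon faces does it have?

12

Let x be the number of pentagons; then F = 13 + x.
Edge–face incidences: 2E = 6·13 + 5·x = 78 + 5x.
Every vertex has degree 3, so 3V = 2E.
Euler: V − E + F = 2 ⇒ (2E)/3 − E + (13 + x) = 2.
Multiply by 6: 2·(2E) − 3·(2E) + 6·(13 + x) = 12, i.e. 78 + 6x − (78 + 5x) = 12.
Collecting terms: x = 12.
Then 2E = 78 + 5·12 = 138, so E = 69, V = 2E/3 = 46, F = 13 + 12 = 25.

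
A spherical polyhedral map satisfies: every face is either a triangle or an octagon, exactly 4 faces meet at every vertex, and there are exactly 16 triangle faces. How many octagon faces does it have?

Let x be the number of octagons; then F = 16 + x.
Edge–face incidences: 2E = 3·16 + 8·x = 48 + 8x.
Every vertex has degree 4, so 4V = 2E.
Euler: V − E + F = 2 ⇒ (2E)/4 − E + (16 + x) = 2.
Multiply by 8: 2·(2E) − 4·(2E) + 8·(16 + x) = 16, i.e. 128 + 8x − 2·(48 + 8x) = 16.
Collecting terms: −8x + 32 = 16, so −8x = −16, so x = 2.
Then 2E = 48 + 8·2 = 64, so E = 32, V = 2E/4 = 16, F = 16 + 2 = 18.

2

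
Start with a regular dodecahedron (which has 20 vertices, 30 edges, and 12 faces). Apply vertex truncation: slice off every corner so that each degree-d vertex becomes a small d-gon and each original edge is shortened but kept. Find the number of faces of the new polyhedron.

32

Truncation replaces each original edge-end by a new vertex, so V′ = 2E = 60.
Each original edge survives, and each old vertex of degree d contributes d new edges; summing degrees gives Σd = 2E, so E′ = E + 2E = 3E = 90.
Each original face survives and each original vertex becomes one new face: F′ = F + V = 32.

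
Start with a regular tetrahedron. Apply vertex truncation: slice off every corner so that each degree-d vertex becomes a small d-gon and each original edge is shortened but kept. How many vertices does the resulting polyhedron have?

12

The base solid has V = 4, E = 6, F = 4.
Truncation replaces each original edge-end by a new vertex, so V′ = 2E = 12.
Each original edge survives, and each old vertex of degree d contributes d new edges; summing degrees gives Σd = 2E, so E′ = E + 2E = 3E = 18.
Each original face survives and each original vertex becomes one new face: F′ = F + V = 8.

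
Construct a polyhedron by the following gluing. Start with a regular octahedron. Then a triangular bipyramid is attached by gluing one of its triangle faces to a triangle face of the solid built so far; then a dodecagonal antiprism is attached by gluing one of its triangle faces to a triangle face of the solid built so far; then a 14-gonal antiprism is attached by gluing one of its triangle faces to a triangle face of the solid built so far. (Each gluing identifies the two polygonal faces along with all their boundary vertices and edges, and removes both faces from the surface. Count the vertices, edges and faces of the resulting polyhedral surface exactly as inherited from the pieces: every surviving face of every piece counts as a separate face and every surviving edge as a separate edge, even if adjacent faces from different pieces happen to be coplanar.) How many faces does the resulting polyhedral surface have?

64

A regular octahedron: V=6, E=12, F=8.
Attach a triangular bipyramid (V=5, E=9, F=6) along a 3-gon: merge 3 vertices and 3 edges, delete both glued faces → V=8, E=18, F=12.
Attach a dodecagonal antiprism (V=24, E=48, F=26) along a 3-gon: merge 3 vertices and 3 edges, delete both glued faces → V=29, E=63, F=36.
Attach a 14-gonal antiprism (V=28, E=56, F=30) along a 3-gon: merge 3 vertices and 3 edges, delete both glued faces → V=54, E=116, F=64.
Check: V − E + F = 54 − 116 + 64 = 2.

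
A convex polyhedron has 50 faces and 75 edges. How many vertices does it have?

Here V − E + F = 2.
V = 2 + E − F = 2 + 75 − 50 = 27.

27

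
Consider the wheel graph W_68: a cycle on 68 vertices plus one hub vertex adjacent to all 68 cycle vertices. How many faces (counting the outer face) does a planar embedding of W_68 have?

69

W_68 has V = 68 + 1 = 69 vertices and E = 2·68 = 136 edges.
By Euler's formula F = 2 − V + E = 2 − 69 + 136 = 69.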